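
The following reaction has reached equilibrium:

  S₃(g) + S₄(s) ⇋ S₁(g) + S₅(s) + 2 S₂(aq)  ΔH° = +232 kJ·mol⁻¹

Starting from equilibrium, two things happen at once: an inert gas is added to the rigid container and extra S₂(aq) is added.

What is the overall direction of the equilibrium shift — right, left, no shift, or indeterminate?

left

At constant volume, adding an inert gas leaves every reacting species' partial pressure unchanged, so Q is unchanged — no shift from this change.
Adding S₂ (aq), a product, drives the reaction to the left.
Only the nonzero effect(s) matter; the net shift is to the left.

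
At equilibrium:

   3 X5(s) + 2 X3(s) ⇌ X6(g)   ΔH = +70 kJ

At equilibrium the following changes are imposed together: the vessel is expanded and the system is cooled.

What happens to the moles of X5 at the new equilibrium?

cannot be determined

Gas moles: reactants 0, products 1 (Δn_gas = +1). Expansion shifts the system toward the side with more moles of gas — to the right.
The forward reaction is endothermic. Lowering T favours the exothermic direction — shift to the left.
The two effects oppose each other, so the net shift — and hence the change in X5 — cannot be determined from the given information.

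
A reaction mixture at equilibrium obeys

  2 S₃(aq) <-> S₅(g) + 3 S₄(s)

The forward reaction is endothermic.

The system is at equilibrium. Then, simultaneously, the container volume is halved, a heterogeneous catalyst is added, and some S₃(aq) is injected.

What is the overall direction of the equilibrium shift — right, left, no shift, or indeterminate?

Gas moles: reactants 0, products 1 (Δn_gas = +1). Compression shifts the system toward the side with fewer moles of gas — to the left.
A catalyst speeds both forward and reverse rates equally; it changes neither Q nor K — no shift from this change.
Adding S₃ (aq), a reactant, drives the reaction to the right.
The individual effects push in opposite directions; without quantitative information the net direction cannot be determined.

cannot be determined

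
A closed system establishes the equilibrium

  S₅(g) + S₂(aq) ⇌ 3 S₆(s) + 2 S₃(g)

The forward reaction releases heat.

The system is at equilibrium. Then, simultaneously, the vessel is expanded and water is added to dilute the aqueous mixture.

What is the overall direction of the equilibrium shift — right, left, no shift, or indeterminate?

Gas moles: reactants 1, products 2 (Δn_gas = +1). Expansion shifts the system toward the side with more moles of gas — to the right.
Dilution lowers every aqueous concentration by the same factor. Δn_aq = 0 − 1 = -1, so the system shifts toward the side with more dissolved moles — to the left.
The individual effects push in opposite directions; without quantitative information the net direction cannot be determined.

cannot be determined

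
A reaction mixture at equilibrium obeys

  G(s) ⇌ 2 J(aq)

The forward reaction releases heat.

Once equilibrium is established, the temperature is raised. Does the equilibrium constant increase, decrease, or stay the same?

K depends on temperature via the van 't Hoff relation. The forward reaction is exothermic, so raising T decreases K.

decreases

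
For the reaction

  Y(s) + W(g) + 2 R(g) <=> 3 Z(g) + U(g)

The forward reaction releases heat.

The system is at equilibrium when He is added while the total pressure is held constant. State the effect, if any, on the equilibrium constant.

unchanged

The equilibrium constant depends only on temperature. This perturbation may move the position of equilibrium, but since T is unchanged, K itself is unchanged.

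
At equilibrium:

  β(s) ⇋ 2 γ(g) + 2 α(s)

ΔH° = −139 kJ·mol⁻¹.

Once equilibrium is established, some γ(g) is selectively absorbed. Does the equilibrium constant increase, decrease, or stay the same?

unchanged

The equilibrium constant depends only on temperature. This perturbation may move the position of equilibrium, but since T is unchanged, K itself is unchanged.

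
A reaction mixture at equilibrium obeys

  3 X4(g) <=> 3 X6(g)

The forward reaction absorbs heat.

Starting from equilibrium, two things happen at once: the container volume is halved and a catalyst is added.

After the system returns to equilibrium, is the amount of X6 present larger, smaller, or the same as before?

Gas moles: reactants 3, products 3. Δn_gas = 0, so a volume change leaves Q equal to K — no shift from this change.
A catalyst speeds both forward and reverse rates equally; it changes neither Q nor K — no shift from this change.
No net shift occurs, so the amount of X6 is unchanged.

unchanged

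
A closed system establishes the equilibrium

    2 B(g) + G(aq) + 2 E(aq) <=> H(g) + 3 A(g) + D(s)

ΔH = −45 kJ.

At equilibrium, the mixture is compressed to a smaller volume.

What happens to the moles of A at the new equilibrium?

Gas moles: reactants 2, products 4 (Δn_gas = +2). Compression shifts the system toward the side with fewer moles of gas — to the left.
The net shift is to the left. A is a product, so its amount decreases.

decreases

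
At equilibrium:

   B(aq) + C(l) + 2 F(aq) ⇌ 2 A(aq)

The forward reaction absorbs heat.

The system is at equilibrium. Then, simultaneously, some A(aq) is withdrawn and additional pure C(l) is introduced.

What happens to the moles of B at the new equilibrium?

decreases

Removing A (aq), a product, drives the reaction to the right.
C is a pure liquid; its activity is 1 regardless of amount, so Q is unaffected — no shift from this change.
The net shift is to the right. B is a reactant, so its amount decreases.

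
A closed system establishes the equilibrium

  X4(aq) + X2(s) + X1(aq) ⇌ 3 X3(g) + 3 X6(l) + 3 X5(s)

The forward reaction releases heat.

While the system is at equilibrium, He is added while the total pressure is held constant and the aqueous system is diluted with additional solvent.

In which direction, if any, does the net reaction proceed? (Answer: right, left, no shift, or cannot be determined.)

cannot be determined

Adding inert gas at constant total pressure expands the volume and lowers every reacting partial pressure. With Δn_gas = 3 − 0 = +3, Q moves away from K toward the side with fewer gas moles, so the system shifts toward the side with more gas moles — to the right.
Dilution lowers every aqueous concentration by the same factor. Δn_aq = 0 − 2 = -2, so the system shifts toward the side with more dissolved moles — to the left.
The individual effects push in opposite directions; without quantitative information the net direction cannot be determined.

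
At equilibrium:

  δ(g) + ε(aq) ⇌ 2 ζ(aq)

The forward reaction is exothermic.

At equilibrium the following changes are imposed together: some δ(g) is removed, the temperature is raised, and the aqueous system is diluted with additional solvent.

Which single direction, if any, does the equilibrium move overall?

Removing δ (g), a reactant, drives the reaction to the left.
The forward reaction is exothermic. Raising T favours the endothermic direction — shift to the left.
Dilution lowers every aqueous concentration by the same factor. Δn_aq = 2 − 1 = +1, so the system shifts toward the side with more dissolved moles — to the right.
The individual effects push in opposite directions; without quantitative information the net direction cannot be determined.

cannot be determined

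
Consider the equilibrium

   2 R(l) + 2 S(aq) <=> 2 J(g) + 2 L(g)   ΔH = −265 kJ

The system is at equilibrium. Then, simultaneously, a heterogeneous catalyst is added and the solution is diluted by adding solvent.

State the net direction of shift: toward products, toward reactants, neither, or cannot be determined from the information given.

left

A catalyst speeds both forward and reverse rates equally; it changes neither Q nor K — no shift from this change.
Dilution lowers every aqueous concentration by the same factor. Δn_aq = 0 − 2 = -2, so the system shifts toward the side with more dissolved moles — to the left.
Only the nonzero effect(s) matter; the net shift is to the left.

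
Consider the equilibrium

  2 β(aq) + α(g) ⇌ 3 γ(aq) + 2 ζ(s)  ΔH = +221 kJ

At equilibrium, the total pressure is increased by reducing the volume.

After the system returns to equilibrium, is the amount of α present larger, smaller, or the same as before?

Gas moles: reactants 1, products 0 (Δn_gas = -1). Compression shifts the system toward the side with fewer moles of gas — to the right.
The net shift is to the right. α is a reactant, so its amount decreases.

decreases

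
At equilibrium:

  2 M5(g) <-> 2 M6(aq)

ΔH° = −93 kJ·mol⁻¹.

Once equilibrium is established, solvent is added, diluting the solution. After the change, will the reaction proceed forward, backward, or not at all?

right

Dilution lowers every aqueous concentration by the same factor. Δn_aq = 2 − 0 = +2, so the system shifts toward the side with more dissolved moles — to the right.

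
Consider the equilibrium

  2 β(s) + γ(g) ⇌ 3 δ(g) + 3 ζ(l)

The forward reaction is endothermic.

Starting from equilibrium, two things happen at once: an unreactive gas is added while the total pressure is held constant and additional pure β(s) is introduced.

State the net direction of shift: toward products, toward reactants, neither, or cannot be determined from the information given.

right

Adding inert gas at constant total pressure expands the volume and lowers every reacting partial pressure. With Δn_gas = 3 − 1 = +2, Q moves away from K toward the side with fewer gas moles, so the system shifts toward the side with more gas moles — to the right.
β is a pure solid; its activity is 1 regardless of amount, so Q is unaffected — no shift from this change.
Only the nonzero effect(s) matter; the net shift is to the right.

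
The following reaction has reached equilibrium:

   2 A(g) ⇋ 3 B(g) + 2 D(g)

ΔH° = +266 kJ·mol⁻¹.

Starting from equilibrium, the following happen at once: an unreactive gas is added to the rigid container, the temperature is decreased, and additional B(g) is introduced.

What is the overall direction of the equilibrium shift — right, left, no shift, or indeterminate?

At constant volume, adding an inert gas leaves every reacting species' partial pressure unchanged, so Q is unchanged — no shift from this change.
The forward reaction is endothermic. Lowering T favours the exothermic direction — shift to the left.
Adding B (g), a product, drives the reaction to the left.
Only the nonzero effect(s) matter; the net shift is to the left.

left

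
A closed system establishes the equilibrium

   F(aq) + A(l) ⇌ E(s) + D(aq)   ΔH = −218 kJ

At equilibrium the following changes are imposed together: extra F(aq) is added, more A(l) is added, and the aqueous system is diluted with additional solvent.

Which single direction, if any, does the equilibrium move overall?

right

Adding F (aq), a reactant, drives the reaction to the right.
A is a pure liquid; its activity is 1 regardless of amount, so Q is unaffected — no shift from this change.
Dilution scales every aqueous concentration by the same factor. Δn_aq = 1 − 1 = 0, so Q is unchanged — no shift.
Only the nonzero effect(s) matter; the net shift is to the right.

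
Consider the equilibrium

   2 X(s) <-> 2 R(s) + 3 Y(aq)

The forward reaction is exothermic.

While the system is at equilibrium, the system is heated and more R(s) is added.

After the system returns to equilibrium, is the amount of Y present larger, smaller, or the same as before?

The forward reaction is exothermic. Raising T favours the endothermic direction — shift to the left.
R is a pure solid; its activity is 1 regardless of amount, so Q is unaffected — no shift from this change.
The net shift is to the left. Y is a product, so its amount decreases.

decreases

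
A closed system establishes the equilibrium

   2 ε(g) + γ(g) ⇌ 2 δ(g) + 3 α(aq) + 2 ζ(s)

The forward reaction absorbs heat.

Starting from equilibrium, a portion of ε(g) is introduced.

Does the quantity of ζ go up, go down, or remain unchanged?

Adding ε (g), a reactant, drives the reaction to the right.
The net shift is to the right. ζ is a product, so its amount increases.

increases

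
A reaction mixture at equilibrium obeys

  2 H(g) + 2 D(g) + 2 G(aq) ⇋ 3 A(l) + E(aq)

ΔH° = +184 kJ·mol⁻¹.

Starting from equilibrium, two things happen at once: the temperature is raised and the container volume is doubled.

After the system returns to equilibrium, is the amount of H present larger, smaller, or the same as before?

The forward reaction is endothermic. Raising T favours the endothermic direction — shift to the right.
Gas moles: reactants 4, products 0 (Δn_gas = -4). Expansion shifts the system toward the side with more moles of gas — to the left.
The two effects oppose each other, so the net shift — and hence the change in H — cannot be determined from the given information.

cannot be determined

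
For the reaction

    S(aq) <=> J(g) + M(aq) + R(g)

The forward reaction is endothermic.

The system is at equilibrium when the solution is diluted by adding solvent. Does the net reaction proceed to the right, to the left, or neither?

Dilution scales every aqueous concentration by the same factor. Δn_aq = 1 − 1 = 0, so Q is unchanged — no shift.

no shift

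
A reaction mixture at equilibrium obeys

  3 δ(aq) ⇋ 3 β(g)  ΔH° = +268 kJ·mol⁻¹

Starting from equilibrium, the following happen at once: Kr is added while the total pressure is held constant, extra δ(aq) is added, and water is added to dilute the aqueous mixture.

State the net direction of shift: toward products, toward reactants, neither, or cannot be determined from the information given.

cannot be determined

Adding inert gas at constant total pressure expands the volume and lowers every reacting partial pressure. With Δn_gas = 3 − 0 = +3, Q moves away from K toward the side with fewer gas moles, so the system shifts toward the side with more gas moles — to the right.
Adding δ (aq), a reactant, drives the reaction to the right.
Dilution lowers every aqueous concentration by the same factor. Δn_aq = 0 − 3 = -3, so the system shifts toward the side with more dissolved moles — to the left.
The individual effects push in opposite directions; without quantitative information the net direction cannot be determined.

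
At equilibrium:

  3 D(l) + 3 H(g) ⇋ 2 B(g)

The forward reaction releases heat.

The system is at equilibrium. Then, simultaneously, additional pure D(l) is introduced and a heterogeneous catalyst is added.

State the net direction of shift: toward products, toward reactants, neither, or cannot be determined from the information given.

no shift

D is a pure liquid; its activity is 1 regardless of amount, so Q is unaffected — no shift from this change.
A catalyst speeds both forward and reverse rates equally; it changes neither Q nor K — no shift from this change.
None of the changes alters Q relative to K, so there is no net shift.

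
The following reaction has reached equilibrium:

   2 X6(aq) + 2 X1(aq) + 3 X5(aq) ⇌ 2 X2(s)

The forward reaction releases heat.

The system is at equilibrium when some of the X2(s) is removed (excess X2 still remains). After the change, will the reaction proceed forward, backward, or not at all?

X2 is a pure solid; its activity is 1 regardless of amount, so Q is unaffected — no shift from this change.

no shift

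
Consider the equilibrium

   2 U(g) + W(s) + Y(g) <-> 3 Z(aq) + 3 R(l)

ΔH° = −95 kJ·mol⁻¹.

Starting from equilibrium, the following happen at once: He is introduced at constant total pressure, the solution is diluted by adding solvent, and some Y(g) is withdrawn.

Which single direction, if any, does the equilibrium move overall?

Adding inert gas at constant total pressure expands the volume and lowers every reacting partial pressure. With Δn_gas = 0 − 3 = -3, Q moves away from K toward the side with fewer gas moles, so the system shifts toward the side with more gas moles — to the left.
Dilution lowers every aqueous concentration by the same factor. Δn_aq = 3 − 0 = +3, so the system shifts toward the side with more dissolved moles — to the right.
Removing Y (g), a reactant, drives the reaction to the left.
The individual effects push in opposite directions; without quantitative information the net direction cannot be determined.

cannot be determined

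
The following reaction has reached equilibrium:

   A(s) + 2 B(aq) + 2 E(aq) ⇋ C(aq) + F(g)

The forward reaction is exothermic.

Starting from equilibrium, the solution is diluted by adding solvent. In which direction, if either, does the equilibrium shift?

left

Dilution lowers every aqueous concentration by the same factor. Δn_aq = 1 − 4 = -3, so the system shifts toward the side with more dissolved moles — to the left.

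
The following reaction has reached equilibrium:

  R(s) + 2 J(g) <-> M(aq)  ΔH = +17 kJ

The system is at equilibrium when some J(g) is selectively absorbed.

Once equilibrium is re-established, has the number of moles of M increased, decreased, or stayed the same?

decreases

Removing J (g), a reactant, drives the reaction to the left.
The net shift is to the left. M is a product, so its amount decreases.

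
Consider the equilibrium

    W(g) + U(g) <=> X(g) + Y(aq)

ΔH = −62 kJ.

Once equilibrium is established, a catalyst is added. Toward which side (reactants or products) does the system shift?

no shift

A catalyst speeds both forward and reverse rates equally; it changes neither Q nor K — no shift from this change.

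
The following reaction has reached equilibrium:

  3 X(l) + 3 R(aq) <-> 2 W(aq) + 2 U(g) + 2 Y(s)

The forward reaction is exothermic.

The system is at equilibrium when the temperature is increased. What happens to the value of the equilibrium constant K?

K depends on temperature via the van 't Hoff relation. The forward reaction is exothermic, so raising T decreases K.

decreases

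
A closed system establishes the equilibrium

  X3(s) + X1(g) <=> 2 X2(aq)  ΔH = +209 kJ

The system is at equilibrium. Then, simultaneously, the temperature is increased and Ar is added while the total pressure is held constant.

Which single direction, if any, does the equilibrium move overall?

cannot be determined

The forward reaction is endothermic. Raising T favours the endothermic direction — shift to the right.
Adding inert gas at constant total pressure expands the volume and lowers every reacting partial pressure. With Δn_gas = 0 − 1 = -1, Q moves away from K toward the side with fewer gas moles, so the system shifts toward the side with more gas moles — to the left.
The individual effects push in opposite directions; without quantitative information the net direction cannot be determined.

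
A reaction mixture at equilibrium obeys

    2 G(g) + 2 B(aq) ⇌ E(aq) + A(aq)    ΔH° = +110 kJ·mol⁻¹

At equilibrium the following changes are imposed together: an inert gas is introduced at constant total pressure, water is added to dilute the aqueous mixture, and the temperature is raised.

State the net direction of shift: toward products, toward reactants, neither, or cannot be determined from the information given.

Adding inert gas at constant total pressure expands the volume and lowers every reacting partial pressure. With Δn_gas = 0 − 2 = -2, Q moves away from K toward the side with fewer gas moles, so the system shifts toward the side with more gas moles — to the left.
Dilution scales every aqueous concentration by the same factor. Δn_aq = 2 − 2 = 0, so Q is unchanged — no shift.
The forward reaction is endothermic. Raising T favours the endothermic direction — shift to the right.
The individual effects push in opposite directions; without quantitative information the net direction cannot be determined.

cannot be determined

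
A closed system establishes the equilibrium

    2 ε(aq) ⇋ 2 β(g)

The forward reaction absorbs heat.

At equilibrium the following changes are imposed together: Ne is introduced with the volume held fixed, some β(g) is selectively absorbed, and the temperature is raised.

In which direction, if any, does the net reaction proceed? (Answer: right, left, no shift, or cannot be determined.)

right

At constant volume, adding an inert gas leaves every reacting species' partial pressure unchanged, so Q is unchanged — no shift from this change.
Removing β (g), a product, drives the reaction to the right.
The forward reaction is endothermic. Raising T favours the endothermic direction — shift to the right.
Only the nonzero effect(s) matter; the net shift is to the right.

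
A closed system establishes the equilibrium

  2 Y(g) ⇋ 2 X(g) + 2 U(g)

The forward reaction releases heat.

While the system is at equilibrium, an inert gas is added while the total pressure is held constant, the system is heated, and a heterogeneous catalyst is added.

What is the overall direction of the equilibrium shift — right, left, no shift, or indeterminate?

cannot be determined

Adding inert gas at constant total pressure expands the volume and lowers every reacting partial pressure. With Δn_gas = 4 − 2 = +2, Q moves away from K toward the side with fewer gas moles, so the system shifts toward the side with more gas moles — to the right.
The forward reaction is exothermic. Raising T favours the endothermic direction — shift to the left.
A catalyst speeds both forward and reverse rates equally; it changes neither Q nor K — no shift from this change.
The individual effects push in opposite directions; without quantitative information the net direction cannot be determined.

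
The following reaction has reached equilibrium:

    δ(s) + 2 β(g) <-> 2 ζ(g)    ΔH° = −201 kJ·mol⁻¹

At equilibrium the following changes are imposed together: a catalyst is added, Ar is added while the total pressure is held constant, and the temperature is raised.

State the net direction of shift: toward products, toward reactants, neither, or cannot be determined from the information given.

A catalyst speeds both forward and reverse rates equally; it changes neither Q nor K — no shift from this change.
Adding inert gas at constant total pressure expands the volume, scaling every reacting partial pressure by the same factor. Δn_gas = 2 − 2 = 0, so Q is unchanged — no shift.
The forward reaction is exothermic. Raising T favours the endothermic direction — shift to the left.
Only the nonzero effect(s) matter; the net shift is to the left.

left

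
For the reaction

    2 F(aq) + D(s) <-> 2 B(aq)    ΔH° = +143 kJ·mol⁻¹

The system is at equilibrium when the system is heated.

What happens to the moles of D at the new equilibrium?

The forward reaction is endothermic. Raising T favours the endothermic direction — shift to the right.
The net shift is to the right. D is a reactant, so its amount decreases.

decreases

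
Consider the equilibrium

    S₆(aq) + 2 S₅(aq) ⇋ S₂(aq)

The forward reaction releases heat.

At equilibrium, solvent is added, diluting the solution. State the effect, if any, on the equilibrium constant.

unchanged

The equilibrium constant depends only on temperature. This perturbation may move the position of equilibrium, but since T is unchanged, K itself is unchanged.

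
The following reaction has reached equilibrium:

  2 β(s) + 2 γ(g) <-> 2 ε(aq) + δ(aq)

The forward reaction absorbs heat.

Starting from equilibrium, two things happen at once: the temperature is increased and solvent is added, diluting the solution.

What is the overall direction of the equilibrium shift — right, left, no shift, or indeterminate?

The forward reaction is endothermic. Raising T favours the endothermic direction — shift to the right.
Dilution lowers every aqueous concentration by the same factor. Δn_aq = 3 − 0 = +3, so the system shifts toward the side with more dissolved moles — to the right.
All effects act in the same direction — net shift to the right.

right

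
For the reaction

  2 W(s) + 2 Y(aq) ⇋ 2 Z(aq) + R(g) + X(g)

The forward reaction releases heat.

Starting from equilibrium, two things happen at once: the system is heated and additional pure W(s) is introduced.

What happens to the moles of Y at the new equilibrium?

increases

The forward reaction is exothermic. Raising T favours the endothermic direction — shift to the left.
W is a pure solid; its activity is 1 regardless of amount, so Q is unaffected — no shift from this change.
The net shift is to the left. Y is a reactant, so its amount increases.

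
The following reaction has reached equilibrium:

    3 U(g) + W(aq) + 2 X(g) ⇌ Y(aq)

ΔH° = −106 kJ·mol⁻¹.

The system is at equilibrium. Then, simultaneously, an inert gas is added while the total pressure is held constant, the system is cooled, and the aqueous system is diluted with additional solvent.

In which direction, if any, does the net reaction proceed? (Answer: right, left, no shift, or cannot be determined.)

Adding inert gas at constant total pressure expands the volume and lowers every reacting partial pressure. With Δn_gas = 0 − 5 = -5, Q moves away from K toward the side with fewer gas moles, so the system shifts toward the side with more gas moles — to the left.
The forward reaction is exothermic. Lowering T favours the exothermic direction — shift to the right.
Dilution scales every aqueous concentration by the same factor. Δn_aq = 1 − 1 = 0, so Q is unchanged — no shift.
The individual effects push in opposite directions; without quantitative information the net direction cannot be determined.

cannot be determined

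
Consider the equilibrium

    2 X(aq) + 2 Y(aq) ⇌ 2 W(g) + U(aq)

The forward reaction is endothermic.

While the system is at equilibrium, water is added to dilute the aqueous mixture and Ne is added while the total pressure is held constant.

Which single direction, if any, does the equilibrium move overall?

cannot be determined

Dilution lowers every aqueous concentration by the same factor. Δn_aq = 1 − 4 = -3, so the system shifts toward the side with more dissolved moles — to the left.
Adding inert gas at constant total pressure expands the volume and lowers every reacting partial pressure. With Δn_gas = 2 − 0 = +2, Q moves away from K toward the side with fewer gas moles, so the system shifts toward the side with more gas moles — to the right.
The individual effects push in opposite directions; without quantitative information the net direction cannot be determined.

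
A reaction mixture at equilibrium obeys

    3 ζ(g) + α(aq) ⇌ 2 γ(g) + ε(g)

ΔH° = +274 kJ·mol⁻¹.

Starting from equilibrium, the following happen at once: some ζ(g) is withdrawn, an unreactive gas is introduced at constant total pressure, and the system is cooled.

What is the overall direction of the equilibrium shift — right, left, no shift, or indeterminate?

left

Removing ζ (g), a reactant, drives the reaction to the left.
Adding inert gas at constant total pressure expands the volume, scaling every reacting partial pressure by the same factor. Δn_gas = 3 − 3 = 0, so Q is unchanged — no shift.
The forward reaction is endothermic. Lowering T favours the exothermic direction — shift to the left.
Only the nonzero effect(s) matter; the net shift is to the left.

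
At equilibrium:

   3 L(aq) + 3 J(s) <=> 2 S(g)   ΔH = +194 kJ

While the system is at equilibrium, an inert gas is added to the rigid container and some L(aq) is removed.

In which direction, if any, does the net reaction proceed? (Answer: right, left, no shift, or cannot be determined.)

left

At constant volume, adding an inert gas leaves every reacting species' partial pressure unchanged, so Q is unchanged — no shift from this change.
Removing L (aq), a reactant, drives the reaction to the left.
Only the nonzero effect(s) matter; the net shift is to the left.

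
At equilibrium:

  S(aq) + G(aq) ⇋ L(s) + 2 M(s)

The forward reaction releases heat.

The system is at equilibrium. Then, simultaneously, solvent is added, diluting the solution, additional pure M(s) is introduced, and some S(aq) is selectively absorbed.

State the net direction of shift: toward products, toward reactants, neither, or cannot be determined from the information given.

left

Dilution lowers every aqueous concentration by the same factor. Δn_aq = 0 − 2 = -2, so the system shifts toward the side with more dissolved moles — to the left.
M is a pure solid; its activity is 1 regardless of amount, so Q is unaffected — no shift from this change.
Removing S (aq), a reactant, drives the reaction to the left.
Only the nonzero effect(s) matter; the net shift is to the left.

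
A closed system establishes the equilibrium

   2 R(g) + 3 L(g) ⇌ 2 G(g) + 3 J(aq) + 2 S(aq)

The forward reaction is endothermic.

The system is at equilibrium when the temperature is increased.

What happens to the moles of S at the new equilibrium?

increases

The forward reaction is endothermic. Raising T favours the endothermic direction — shift to the right.
The net shift is to the right. S is a product, so its amount increases.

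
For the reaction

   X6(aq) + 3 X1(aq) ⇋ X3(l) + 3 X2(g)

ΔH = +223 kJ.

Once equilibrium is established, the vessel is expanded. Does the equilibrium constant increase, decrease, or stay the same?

unchanged

The equilibrium constant depends only on temperature. This perturbation may move the position of equilibrium, but since T is unchanged, K itself is unchanged.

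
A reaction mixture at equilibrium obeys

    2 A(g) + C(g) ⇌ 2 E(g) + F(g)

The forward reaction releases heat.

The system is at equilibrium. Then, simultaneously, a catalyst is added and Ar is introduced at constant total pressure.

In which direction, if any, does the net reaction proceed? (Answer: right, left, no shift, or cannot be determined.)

no shift

A catalyst speeds both forward and reverse rates equally; it changes neither Q nor K — no shift from this change.
Adding inert gas at constant total pressure expands the volume, scaling every reacting partial pressure by the same factor. Δn_gas = 3 − 3 = 0, so Q is unchanged — no shift.
None of the changes alters Q relative to K, so there is no net shift.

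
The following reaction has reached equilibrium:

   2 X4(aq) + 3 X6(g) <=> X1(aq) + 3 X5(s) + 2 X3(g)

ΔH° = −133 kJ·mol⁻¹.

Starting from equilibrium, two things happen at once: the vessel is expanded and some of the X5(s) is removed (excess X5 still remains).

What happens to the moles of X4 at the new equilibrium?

Gas moles: reactants 3, products 2 (Δn_gas = -1). Expansion shifts the system toward the side with more moles of gas — to the left.
X5 is a pure solid; its activity is 1 regardless of amount, so Q is unaffected — no shift from this change.
The net shift is to the left. X4 is a reactant, so its amount increases.

increases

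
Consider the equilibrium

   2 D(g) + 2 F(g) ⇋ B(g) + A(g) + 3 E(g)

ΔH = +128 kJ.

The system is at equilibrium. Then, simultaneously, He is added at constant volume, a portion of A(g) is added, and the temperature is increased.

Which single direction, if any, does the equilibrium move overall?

cannot be determined

At constant volume, adding an inert gas leaves every reacting species' partial pressure unchanged, so Q is unchanged — no shift from this change.
Adding A (g), a product, drives the reaction to the left.
The forward reaction is endothermic. Raising T favours the endothermic direction — shift to the right.
The individual effects push in opposite directions; without quantitative information the net direction cannot be determined.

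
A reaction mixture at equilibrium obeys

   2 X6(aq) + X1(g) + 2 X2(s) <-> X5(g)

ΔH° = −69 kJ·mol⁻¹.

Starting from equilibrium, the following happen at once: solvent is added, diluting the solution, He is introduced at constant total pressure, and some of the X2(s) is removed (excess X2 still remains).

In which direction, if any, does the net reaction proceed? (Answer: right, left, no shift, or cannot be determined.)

left

Dilution lowers every aqueous concentration by the same factor. Δn_aq = 0 − 2 = -2, so the system shifts toward the side with more dissolved moles — to the left.
Adding inert gas at constant total pressure expands the volume, scaling every reacting partial pressure by the same factor. Δn_gas = 1 − 1 = 0, so Q is unchanged — no shift.
X2 is a pure solid; its activity is 1 regardless of amount, so Q is unaffected — no shift from this change.
Only the nonzero effect(s) matter; the net shift is to the left.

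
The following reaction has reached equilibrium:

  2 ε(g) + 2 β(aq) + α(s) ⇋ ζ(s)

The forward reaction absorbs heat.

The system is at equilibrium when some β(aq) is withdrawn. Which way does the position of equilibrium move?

left

Removing β (aq), a reactant, drives the reaction to the left.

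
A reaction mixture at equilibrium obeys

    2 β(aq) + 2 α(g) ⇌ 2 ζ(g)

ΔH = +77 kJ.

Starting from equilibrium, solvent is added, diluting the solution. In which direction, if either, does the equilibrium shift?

Dilution lowers every aqueous concentration by the same factor. Δn_aq = 0 − 2 = -2, so the system shifts toward the side with more dissolved moles — to the left.

left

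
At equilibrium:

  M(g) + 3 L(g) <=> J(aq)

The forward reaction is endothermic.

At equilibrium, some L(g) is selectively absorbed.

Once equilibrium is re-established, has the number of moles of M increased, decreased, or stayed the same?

Removing L (g), a reactant, drives the reaction to the left.
The net shift is to the left. M is a reactant, so its amount increases.

increases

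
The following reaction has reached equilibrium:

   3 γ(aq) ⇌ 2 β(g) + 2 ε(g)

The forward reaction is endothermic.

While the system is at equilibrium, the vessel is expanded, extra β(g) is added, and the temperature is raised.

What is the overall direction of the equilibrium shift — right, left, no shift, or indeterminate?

cannot be determined

Gas moles: reactants 0, products 4 (Δn_gas = +4). Expansion shifts the system toward the side with more moles of gas — to the right.
Adding β (g), a product, drives the reaction to the left.
The forward reaction is endothermic. Raising T favours the endothermic direction — shift to the right.
The individual effects push in opposite directions; without quantitative information the net direction cannot be determined.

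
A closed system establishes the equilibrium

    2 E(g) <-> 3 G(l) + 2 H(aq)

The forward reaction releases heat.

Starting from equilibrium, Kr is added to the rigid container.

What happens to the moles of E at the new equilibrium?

unchanged

At constant volume, adding an inert gas leaves every reacting species' partial pressure unchanged, so Q is unchanged — no shift from this change.
No net shift occurs, so the amount of E is unchanged.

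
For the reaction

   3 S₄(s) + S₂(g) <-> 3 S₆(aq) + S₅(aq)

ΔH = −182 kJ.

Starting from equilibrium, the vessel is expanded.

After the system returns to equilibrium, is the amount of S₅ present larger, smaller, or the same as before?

decreases

Gas moles: reactants 1, products 0 (Δn_gas = -1). Expansion shifts the system toward the side with more moles of gas — to the left.
The net shift is to the left. S₅ is a product, so its amount decreases.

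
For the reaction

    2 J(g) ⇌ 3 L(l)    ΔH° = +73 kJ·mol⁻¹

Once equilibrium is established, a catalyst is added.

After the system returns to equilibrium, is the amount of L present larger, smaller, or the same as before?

A catalyst speeds both forward and reverse rates equally; it changes neither Q nor K — no shift from this change.
No net shift occurs, so the amount of L is unchanged.

unchanged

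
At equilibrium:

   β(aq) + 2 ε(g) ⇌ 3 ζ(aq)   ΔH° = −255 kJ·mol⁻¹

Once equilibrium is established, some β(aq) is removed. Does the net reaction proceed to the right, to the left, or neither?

Removing β (aq), a reactant, drives the reaction to the left.

left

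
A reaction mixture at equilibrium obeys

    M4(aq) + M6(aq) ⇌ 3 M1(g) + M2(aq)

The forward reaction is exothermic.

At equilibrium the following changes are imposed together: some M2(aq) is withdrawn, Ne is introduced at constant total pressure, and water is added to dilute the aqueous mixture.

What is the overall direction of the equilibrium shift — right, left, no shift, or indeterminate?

cannot be determined

Removing M2 (aq), a product, drives the reaction to the right.
Adding inert gas at constant total pressure expands the volume and lowers every reacting partial pressure. With Δn_gas = 3 − 0 = +3, Q moves away from K toward the side with fewer gas moles, so the system shifts toward the side with more gas moles — to the right.
Dilution lowers every aqueous concentration by the same factor. Δn_aq = 1 − 2 = -1, so the system shifts toward the side with more dissolved moles — to the left.
The individual effects push in opposite directions; without quantitative information the net direction cannot be determined.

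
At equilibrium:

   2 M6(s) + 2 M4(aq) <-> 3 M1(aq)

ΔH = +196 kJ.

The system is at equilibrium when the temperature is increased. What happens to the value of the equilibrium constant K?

increases

K depends on temperature via the van 't Hoff relation. The forward reaction is endothermic, so raising T increases K.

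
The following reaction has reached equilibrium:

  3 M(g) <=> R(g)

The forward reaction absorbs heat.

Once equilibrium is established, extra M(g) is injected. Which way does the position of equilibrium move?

Adding M (g), a reactant, drives the reaction to the right.

right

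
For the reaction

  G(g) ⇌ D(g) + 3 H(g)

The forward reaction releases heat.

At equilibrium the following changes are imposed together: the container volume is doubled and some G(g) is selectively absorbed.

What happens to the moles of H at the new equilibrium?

Gas moles: reactants 1, products 4 (Δn_gas = +3). Expansion shifts the system toward the side with more moles of gas — to the right.
Removing G (g), a reactant, drives the reaction to the left.
The two effects oppose each other, so the net shift — and hence the change in H — cannot be determined from the given information.

cannot be determined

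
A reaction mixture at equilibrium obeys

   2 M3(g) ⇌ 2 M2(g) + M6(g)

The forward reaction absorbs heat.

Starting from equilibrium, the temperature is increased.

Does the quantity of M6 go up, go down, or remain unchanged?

increases

The forward reaction is endothermic. Raising T favours the endothermic direction — shift to the right.
The net shift is to the right. M6 is a product, so its amount increases.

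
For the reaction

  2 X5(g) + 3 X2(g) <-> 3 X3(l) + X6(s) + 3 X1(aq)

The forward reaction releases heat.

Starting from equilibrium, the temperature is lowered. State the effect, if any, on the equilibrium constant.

K depends on temperature via the van 't Hoff relation. The forward reaction is exothermic, so lowering T increases K.

increases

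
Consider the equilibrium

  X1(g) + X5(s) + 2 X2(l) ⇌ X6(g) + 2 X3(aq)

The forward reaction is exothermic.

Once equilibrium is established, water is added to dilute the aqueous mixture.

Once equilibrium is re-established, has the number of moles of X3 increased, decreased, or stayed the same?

Dilution lowers every aqueous concentration by the same factor. Δn_aq = 2 − 0 = +2, so the system shifts toward the side with more dissolved moles — to the right.
The net shift is to the right. X3 is a product, so its amount increases.

increases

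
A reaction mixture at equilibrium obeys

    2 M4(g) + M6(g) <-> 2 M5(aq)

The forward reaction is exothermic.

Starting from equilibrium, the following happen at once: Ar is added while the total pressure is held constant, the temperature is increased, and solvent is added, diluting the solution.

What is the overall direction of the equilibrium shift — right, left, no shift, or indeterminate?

cannot be determined

Adding inert gas at constant total pressure expands the volume and lowers every reacting partial pressure. With Δn_gas = 0 − 3 = -3, Q moves away from K toward the side with fewer gas moles, so the system shifts toward the side with more gas moles — to the left.
The forward reaction is exothermic. Raising T favours the endothermic direction — shift to the left.
Dilution lowers every aqueous concentration by the same factor. Δn_aq = 2 − 0 = +2, so the system shifts toward the side with more dissolved moles — to the right.
The individual effects push in opposite directions; without quantitative information the net direction cannot be determined.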